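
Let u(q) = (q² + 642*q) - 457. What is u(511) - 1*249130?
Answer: 339596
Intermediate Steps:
u(q) = -457 + q² + 642*q
u(511) - 1*249130 = (-457 + 511² + 642*511) - 1*249130 = (-457 + 261121 + 328062) - 249130 = 588726 - 249130 = 339596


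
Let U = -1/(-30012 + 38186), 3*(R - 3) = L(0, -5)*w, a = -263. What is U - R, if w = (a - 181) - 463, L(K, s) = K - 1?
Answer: -7487387/24522 ≈ -305.33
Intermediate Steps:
L(K, s) = -1 + K
w = -907 (w = (-263 - 181) - 463 = -444 - 463 = -907)
R = 916/3 (R = 3 + ((-1 + 0)*(-907))/3 = 3 + (-1*(-907))/3 = 3 + (⅓)*907 = 3 + 907/3 = 916/3 ≈ 305.33)
U = -1/8174 ≈ -0.00012234
U - R = -1/8174 - 1*916/3 = -1/8174 - 916/3 = -7487387/24522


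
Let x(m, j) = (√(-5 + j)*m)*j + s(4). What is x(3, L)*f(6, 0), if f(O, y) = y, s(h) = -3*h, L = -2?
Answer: 0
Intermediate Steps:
x(m, j) = -12 + j*m*√(-5 + j) (x(m, j) = (√(-5 + j)*m)*j - 3*4 = (m*√(-5 + j))*j - 12 = j*m*√(-5 + j) - 12 = -12 + j*m*√(-5 + j))
x(3, L)*f(6, 0) = (-12 - 2*3*√(-5 - 2))*0 = (-12 - 2*3*√(-7))*0 = (-12 - 2*3*I*√7)*0 = (-12 - 6*I*√7)*0 = 0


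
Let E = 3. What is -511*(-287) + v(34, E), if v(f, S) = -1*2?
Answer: 146655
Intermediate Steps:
v(f, S) = -2
-511*(-287) + v(34, E) = -511*(-287) - 2 = 146657 - 2 = 146655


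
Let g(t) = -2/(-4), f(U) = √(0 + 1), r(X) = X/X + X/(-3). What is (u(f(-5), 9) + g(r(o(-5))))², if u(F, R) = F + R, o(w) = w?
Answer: 441/4 ≈ 110.25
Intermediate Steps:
r(X) = 1 - X/3 (r(X) = 1 + X*(-⅓) = 1 - X/3)
f(U) = 1 (f(U) = √1 = 1)
g(t) = ½ (g(t) = -2*(-¼) = ½)
(u(f(-5), 9) + g(r(o(-5))))² = ((1 + 9) + ½)² = (10 + ½)² = (21/2)² = 441/4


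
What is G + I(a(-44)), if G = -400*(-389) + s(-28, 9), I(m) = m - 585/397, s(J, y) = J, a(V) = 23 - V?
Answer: 61788098/397 ≈ 1.5564e+5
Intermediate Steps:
I(m) = -585/397 + m (I(m) = m - 585/397 = -585/397 + m)
G = 155572 (G = -400*(-389) - 28 = 155600 - 28 = 155572)
G + I(a(-44)) = 155572 + (-585/397 + (23 - 1*(-44))) = 155572 + (-585/397 + (23 + 44)) = 155572 + (-585/397 + 67) = 155572 + 26014/397 = 61788098/397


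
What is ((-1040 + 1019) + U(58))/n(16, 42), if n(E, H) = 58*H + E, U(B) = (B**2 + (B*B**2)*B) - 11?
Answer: 2829957/613 ≈ 4616.6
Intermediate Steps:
U(B) = -11 + B**2 + B**4 (U(B) = (B**2 + B**3*B) - 11 = (B**2 + B**4) - 11 = -11 + B**2 + B**4)
n(E, H) = E + 58*H
((-1040 + 1019) + U(58))/n(16, 42) = ((-1040 + 1019) + (-11 + 58**2 + 58**4))/(16 + 58*42) = (-21 + (-11 + 3364 + 11316496))/(16 + 2436) = (-21 + 11319849)/2452 = 11319828*(1/2452) = 2829957/613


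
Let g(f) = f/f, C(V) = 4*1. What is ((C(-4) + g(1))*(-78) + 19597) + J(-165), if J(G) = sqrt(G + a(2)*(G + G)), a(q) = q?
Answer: 19207 + 5*I*sqrt(33) ≈ 19207.0 + 28.723*I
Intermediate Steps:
C(V) = 4
g(f) = 1
J(G) = sqrt(5)*sqrt(G) (J(G) = sqrt(G + 2*(G + G)) = sqrt(G + 2*(2*G)) = sqrt(G + 4*G) = sqrt(5*G) = sqrt(5)*sqrt(G))
((C(-4) + g(1))*(-78) + 19597) + J(-165) = ((4 + 1)*(-78) + 19597) + sqrt(5)*sqrt(-165) = (5*(-78) + 19597) + sqrt(5)*(I*sqrt(165)) = (-390 + 19597) + 5*I*sqrt(33) = 19207 + 5*I*sqrt(33)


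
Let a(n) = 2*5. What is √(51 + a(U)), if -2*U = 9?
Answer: √61 ≈ 7.8102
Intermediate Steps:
U = -9/2 (U = -½*9 = -9/2 ≈ -4.5000)
a(n) = 10
√(51 + a(U)) = √(51 + 10) = √61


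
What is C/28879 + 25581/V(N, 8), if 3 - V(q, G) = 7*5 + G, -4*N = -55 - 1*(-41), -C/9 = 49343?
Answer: -756517179/1155160 ≈ -654.90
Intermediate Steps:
C = -444087 (C = -9*49343 = -444087)
N = 7/2 (N = -(-55 - 1*(-41))/4 = -(-55 + 41)/4 = -¼*(-14) = 7/2 ≈ 3.5000)
V(q, G) = -32 - G (V(q, G) = 3 - (7*5 + G) = 3 - (35 + G) = 3 + (-35 - G) = -32 - G)
C/28879 + 25581/V(N, 8) = -444087/28879 + 25581/(-32 - 1*8) = -444087*1/28879 + 25581/(-32 - 8) = -444087/28879 + 25581/(-40) = -444087/28879 + 25581*(-1/40) = -444087/28879 - 25581/40 = -756517179/1155160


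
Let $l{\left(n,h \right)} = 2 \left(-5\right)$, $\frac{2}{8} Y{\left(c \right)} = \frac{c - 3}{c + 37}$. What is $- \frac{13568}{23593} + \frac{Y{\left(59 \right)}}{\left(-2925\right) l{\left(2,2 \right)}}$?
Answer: $- \frac{1190426849}{2070285750} \approx -0.57501$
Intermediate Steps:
$Y{\left(c \right)} = \frac{4 \left(-3 + c\right)}{37 + c}$ ($Y{\left(c \right)} = 4 \frac{c - 3}{c + 37} = 4 \frac{-3 + c}{37 + c} = \frac{4 \left(-3 + c\right)}{37 + c}$)
$l{\left(n,h \right)} = -10$
$- \frac{13568}{23593} + \frac{Y{\left(59 \right)}}{\left(-2925\right) l{\left(2,2 \right)}} = - \frac{13568}{23593} + \frac{4 \frac{1}{37 + 59} \left(-3 + 59\right)}{\left(-2925\right) \left(-10\right)} = \left(-13568\right) \frac{1}{23593} + \frac{4 \cdot \frac{1}{96} \cdot 56}{29250} = - \frac{13568}{23593} + 4 \cdot \frac{1}{96} \cdot 56 \cdot \frac{1}{29250} = - \frac{13568}{23593} + \frac{7}{3} \cdot \frac{1}{29250} = - \frac{13568}{23593} + \frac{7}{87750} = - \frac{1190426849}{2070285750}$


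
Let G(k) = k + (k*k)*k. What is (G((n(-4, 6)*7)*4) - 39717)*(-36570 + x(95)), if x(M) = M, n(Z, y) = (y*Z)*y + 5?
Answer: 2150374575443075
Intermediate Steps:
n(Z, y) = 5 + Z*y² (n(Z, y) = (Z*y)*y + 5 = Z*y² + 5 = 5 + Z*y²)
G(k) = k + k³ (G(k) = k + k²*k = k + k³)
(G((n(-4, 6)*7)*4) - 39717)*(-36570 + x(95)) = ((((5 - 4*6²)*7)*4 + (((5 - 4*6²)*7)*4)³) - 39717)*(-36570 + 95) = ((((5 - 4*36)*7)*4 + (((5 - 4*36)*7)*4)³) - 39717)*(-36475) = ((((5 - 144)*7)*4 + (((5 - 144)*7)*4)³) - 39717)*(-36475) = ((-139*7*4 + (-139*7*4)³) - 39717)*(-36475) = ((-973*4 + (-973*4)³) - 39717)*(-36475) = ((-3892 + (-3892)³) - 39717)*(-36475) = ((-3892 - 58954708288) - 39717)*(-36475) = (-58954712180 - 39717)*(-36475) = -58954751897*(-36475) = 2150374575443075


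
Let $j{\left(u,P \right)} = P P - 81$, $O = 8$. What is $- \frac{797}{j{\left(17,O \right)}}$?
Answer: $\frac{797}{17} \approx 46.882$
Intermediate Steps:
$j{\left(u,P \right)} = -81 + P^{2}$ ($j{\left(u,P \right)} = P^{2} - 81 = -81 + P^{2}$)
$- \frac{797}{j{\left(17,O \right)}} = - \frac{797}{-81 + 8^{2}} = - \frac{797}{-81 + 64} = - \frac{797}{-17} = \left(-797\right) \left(- \frac{1}{17}\right) = \frac{797}{17}$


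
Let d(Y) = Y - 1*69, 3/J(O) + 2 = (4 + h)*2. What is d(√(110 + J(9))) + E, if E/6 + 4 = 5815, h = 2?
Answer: 34797 + √11030/10 ≈ 34808.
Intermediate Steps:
J(O) = 3/10 (J(O) = 3/(-2 + (4 + 2)*2) = 3/(-2 + 6*2) = 3/(-2 + 12) = 3/10)
E = 34866 (E = -24 + 6*5815 = -24 + 34890 = 34866)
d(Y) = -69 + Y (d(Y) = Y - 69 = -69 + Y)
d(√(110 + J(9))) + E = (-69 + √(110 + 3/10)) + 34866 = (-69 + √(1103/10)) + 34866 = (-69 + √11030/10) + 34866 = 34797 + √11030/10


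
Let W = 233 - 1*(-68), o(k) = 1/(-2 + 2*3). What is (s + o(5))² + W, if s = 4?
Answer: 5105/16 ≈ 319.06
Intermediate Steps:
o(k) = ¼ (o(k) = 1/(-2 + 6) = 1/4 = ¼)
W = 301 (W = 233 + 68 = 301)
(s + o(5))² + W = (4 + ¼)² + 301 = (17/4)² + 301 = 289/16 + 301 = 5105/16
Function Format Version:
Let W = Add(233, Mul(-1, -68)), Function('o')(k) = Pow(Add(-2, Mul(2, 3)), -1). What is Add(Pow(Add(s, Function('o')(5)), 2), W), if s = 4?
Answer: Rational(5105, 16) ≈ 319.06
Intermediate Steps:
Function('o')(k) = Rational(1, 4) (Function('o')(k) = Pow(Add(-2, 6), -1) = Pow(4, -1) = Rational(1, 4))
W = 301 (W = Add(233, 68) = 301)
Add(Pow(Add(s, Function('o')(5)), 2), W) = Add(Pow(Add(4, Rational(1, 4)), 2), 301) = Add(Pow(Rational(17, 4), 2), 301) = Add(Rational(289, 16), 301) = Rational(5105, 16)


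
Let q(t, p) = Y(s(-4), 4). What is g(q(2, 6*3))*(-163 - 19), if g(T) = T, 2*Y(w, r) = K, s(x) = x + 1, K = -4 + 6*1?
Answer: -182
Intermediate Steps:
K = 2 (K = -4 + 6 = 2)
s(x) = 1 + x
Y(w, r) = 1 (Y(w, r) = (1/2)*2 = 1)
q(t, p) = 1
g(q(2, 6*3))*(-163 - 19) = 1*(-163 - 19) = 1*(-182) = -182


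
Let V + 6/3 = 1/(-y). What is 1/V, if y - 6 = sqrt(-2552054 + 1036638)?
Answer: 2*(-sqrt(378854) + 3*I)/(-13*I + 4*sqrt(378854)) ≈ -0.5 - 0.00020308*I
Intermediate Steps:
y = 6 + 2*I*sqrt(378854) (y = 6 + sqrt(-2552054 + 1036638) = 6 + sqrt(-1515416) = 6 + 2*I*sqrt(378854) ≈ 6.0 + 1231.0*I)
V = -2 + 1/(-6 - 2*I*sqrt(378854)) (V = -2 + 1/(-(6 + 2*I*sqrt(378854))) = -2 + 1/(-6 - 2*I*sqrt(378854)) ≈ -2.0 + 0.00081231*I)
1/V = 1/((-4*sqrt(378854) + 13*I)/(2*(sqrt(378854) - 3*I))) = 2*(sqrt(378854) - 3*I)/(-4*sqrt(378854) + 13*I)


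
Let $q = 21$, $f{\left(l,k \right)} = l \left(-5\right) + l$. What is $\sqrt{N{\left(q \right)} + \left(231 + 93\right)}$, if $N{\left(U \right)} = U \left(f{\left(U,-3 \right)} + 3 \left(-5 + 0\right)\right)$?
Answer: $3 i \sqrt{195} \approx 41.893 i$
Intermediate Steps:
$f{\left(l,k \right)} = - 4 l$ ($f{\left(l,k \right)} = - 5 l + l = - 4 l$)
$N{\left(U \right)} = U \left(-15 - 4 U\right)$ ($N{\left(U \right)} = U \left(- 4 U + 3 \left(-5 + 0\right)\right) = U \left(- 4 U + 3 \left(-5\right)\right) = U \left(- 4 U - 15\right) = U \left(-15 - 4 U\right)$)
$\sqrt{N{\left(q \right)} + \left(231 + 93\right)} = \sqrt{\left(-1\right) 21 \left(15 + 4 \cdot 21\right) + \left(231 + 93\right)} = \sqrt{\left(-1\right) 21 \left(15 + 84\right) + 324} = \sqrt{\left(-1\right) 21 \cdot 99 + 324} = \sqrt{-2079 + 324} = \sqrt{-1755} = 3 i \sqrt{195}$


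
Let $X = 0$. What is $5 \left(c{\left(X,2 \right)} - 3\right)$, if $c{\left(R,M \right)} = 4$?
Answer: $5$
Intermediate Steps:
$5 \left(c{\left(X,2 \right)} - 3\right) = 5 \left(4 - 3\right) = 5 \cdot 1 = 5$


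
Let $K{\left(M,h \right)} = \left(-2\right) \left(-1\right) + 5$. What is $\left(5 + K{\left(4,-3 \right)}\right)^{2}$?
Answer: $144$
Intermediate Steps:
$K{\left(M,h \right)} = 7$ ($K{\left(M,h \right)} = 2 + 5 = 7$)
$\left(5 + K{\left(4,-3 \right)}\right)^{2} = \left(5 + 7\right)^{2} = 12^{2} = 144$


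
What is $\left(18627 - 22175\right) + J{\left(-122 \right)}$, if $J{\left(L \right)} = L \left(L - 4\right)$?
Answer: $11824$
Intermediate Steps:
$J{\left(L \right)} = L \left(-4 + L\right)$
$\left(18627 - 22175\right) + J{\left(-122 \right)} = \left(18627 - 22175\right) - 122 \left(-4 - 122\right) = -3548 - -15372 = -3548 + 15372 = 11824$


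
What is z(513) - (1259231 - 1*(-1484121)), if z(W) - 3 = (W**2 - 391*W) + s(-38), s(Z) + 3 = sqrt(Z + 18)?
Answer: -2680766 + 2*I*sqrt(5) ≈ -2.6808e+6 + 4.4721*I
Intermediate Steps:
s(Z) = -3 + sqrt(18 + Z) (s(Z) = -3 + sqrt(Z + 18) = -3 + sqrt(18 + Z))
z(W) = W**2 - 391*W + 2*I*sqrt(5) (z(W) = 3 + ((W**2 - 391*W) + (-3 + sqrt(18 - 38))) = 3 + ((W**2 - 391*W) + (-3 + sqrt(-20))) = 3 + ((W**2 - 391*W) + (-3 + 2*I*sqrt(5))) = 3 + (-3 + W**2 - 391*W + 2*I*sqrt(5)) = W**2 - 391*W + 2*I*sqrt(5))
z(513) - (1259231 - 1*(-1484121)) = (513**2 - 391*513 + 2*I*sqrt(5)) - (1259231 - 1*(-1484121)) = (263169 - 200583 + 2*I*sqrt(5)) - (1259231 + 1484121) = (62586 + 2*I*sqrt(5)) - 1*2743352 = (62586 + 2*I*sqrt(5)) - 2743352 = -2680766 + 2*I*sqrt(5)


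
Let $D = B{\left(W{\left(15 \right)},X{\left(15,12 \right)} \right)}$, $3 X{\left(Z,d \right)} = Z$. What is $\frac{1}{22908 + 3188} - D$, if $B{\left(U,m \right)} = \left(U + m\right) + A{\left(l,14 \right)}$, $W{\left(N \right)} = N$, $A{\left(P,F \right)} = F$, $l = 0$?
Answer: $- \frac{887263}{26096} \approx -34.0$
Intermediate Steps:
$X{\left(Z,d \right)} = \frac{Z}{3}$
$B{\left(U,m \right)} = 14 + U + m$ ($B{\left(U,m \right)} = \left(U + m\right) + 14 = 14 + U + m$)
$D = 34$ ($D = 14 + 15 + \frac{1}{3} \cdot 15 = 14 + 15 + 5 = 34$)
$\frac{1}{22908 + 3188} - D = \frac{1}{22908 + 3188} - 34 = \frac{1}{26096} - 34 = - \frac{887263}{26096}$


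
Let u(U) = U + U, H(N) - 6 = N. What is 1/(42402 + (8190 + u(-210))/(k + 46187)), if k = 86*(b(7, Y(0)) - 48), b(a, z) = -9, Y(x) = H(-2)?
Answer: 8257/350114868 ≈ 2.3584e-5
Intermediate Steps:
H(N) = 6 + N
Y(x) = 4 (Y(x) = 6 - 2 = 4)
u(U) = 2*U
k = -4902 (k = 86*(-9 - 48) = 86*(-57) = -4902)
1/(42402 + (8190 + u(-210))/(k + 46187)) = 1/(42402 + (8190 + 2*(-210))/(-4902 + 46187)) = 1/(42402 + (8190 - 420)/41285) = 1/(42402 + 7770*(1/41285)) = 1/(42402 + 1554/8257) = 1/(350114868/8257) = 8257/350114868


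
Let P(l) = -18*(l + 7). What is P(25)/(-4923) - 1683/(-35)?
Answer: 922841/19145 ≈ 48.203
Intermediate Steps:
P(l) = -126 - 18*l (P(l) = -18*(7 + l) = -126 - 18*l)
P(25)/(-4923) - 1683/(-35) = (-126 - 18*25)/(-4923) - 1683/(-35) = (-126 - 450)*(-1/4923) - 1683*(-1/35) = -576*(-1/4923) + 1683/35 = 64/547 + 1683/35 = 922841/19145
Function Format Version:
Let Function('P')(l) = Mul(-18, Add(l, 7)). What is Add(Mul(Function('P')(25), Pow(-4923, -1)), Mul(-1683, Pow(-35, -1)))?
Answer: Rational(922841, 19145) ≈ 48.203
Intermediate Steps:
Function('P')(l) = Add(-126, Mul(-18, l)) (Function('P')(l) = Mul(-18, Add(7, l)) = Add(-126, Mul(-18, l)))
Add(Mul(Function('P')(25), Pow(-4923, -1)), Mul(-1683, Pow(-35, -1))) = Add(Mul(Add(-126, Mul(-18, 25)), Pow(-4923, -1)), Mul(-1683, Pow(-35, -1))) = Add(Mul(Add(-126, -450), Rational(-1, 4923)), Mul(-1683, Rational(-1, 35))) = Add(Mul(-576, Rational(-1, 4923)), Rational(1683, 35)) = Add(Rational(64, 547), Rational(1683, 35)) = Rational(922841, 19145)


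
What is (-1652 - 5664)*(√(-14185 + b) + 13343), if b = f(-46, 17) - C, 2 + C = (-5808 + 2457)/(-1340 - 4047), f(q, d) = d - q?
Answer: -97617388 - 7316*I*√409777190117/5387 ≈ -9.7617e+7 - 8.6936e+5*I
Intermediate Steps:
C = -7423/5387 (C = -2 + (-5808 + 2457)/(-1340 - 4047) = -2 - 3351/(-5387) = -2 - 3351*(-1/5387) = -2 + 3351/5387 = -7423/5387 ≈ -1.3779)
b = 346804/5387 (b = (17 - 1*(-46)) - 1*(-7423/5387) = (17 + 46) + 7423/5387 = 63 + 7423/5387 = 346804/5387 ≈ 64.378)
(-1652 - 5664)*(√(-14185 + b) + 13343) = (-1652 - 5664)*(√(-14185 + 346804/5387) + 13343) = -7316*(√(-76067791/5387) + 13343) = -7316*(I*√409777190117/5387 + 13343) = -7316*(13343 + I*√409777190117/5387) = -97617388 - 7316*I*√409777190117/5387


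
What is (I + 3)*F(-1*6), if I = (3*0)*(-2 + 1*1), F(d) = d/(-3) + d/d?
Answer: 9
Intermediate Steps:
F(d) = 1 - d/3 (F(d) = d*(-⅓) + 1 = -d/3 + 1 = 1 - d/3)
I = 0 (I = 0*(-2 + 1) = 0*(-1) = 0)
(I + 3)*F(-1*6) = (0 + 3)*(1 - (-1)*6/3) = 3*(1 - ⅓*(-6)) = 3*(1 + 2) = 3*3 = 9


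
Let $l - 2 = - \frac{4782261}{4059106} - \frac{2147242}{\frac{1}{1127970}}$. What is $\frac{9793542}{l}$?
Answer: $- \frac{39753025093452}{9831254418525550489} \approx -4.0435 \cdot 10^{-6}$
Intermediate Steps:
$l = - \frac{9831254418525550489}{4059106}$ ($l = 2 - \left(2422024558740 + \frac{4782261}{4059106}\right) = 2 - \left(\frac{4782261}{4059106} + 2147242 \frac{1}{\frac{1}{1127970}}\right) = 2 - \frac{9831254418533668701}{4059106} = - \frac{9831254418525550489}{4059106} \approx -2.422 \cdot 10^{12}$)
$\frac{9793542}{l} = \frac{9793542}{- \frac{9831254418525550489}{4059106}} = 9793542 \left(- \frac{4059106}{9831254418525550489}\right) = - \frac{39753025093452}{9831254418525550489}$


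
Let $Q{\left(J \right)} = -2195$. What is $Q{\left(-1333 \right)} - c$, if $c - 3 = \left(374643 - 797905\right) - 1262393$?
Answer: $1683457$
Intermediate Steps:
$c = -1685652$ ($c = 3 + \left(\left(374643 - 797905\right) - 1262393\right) = 3 - 1685655 = -1685652$)
$Q{\left(-1333 \right)} - c = -2195 - -1685652 = -2195 + 1685652 = 1683457$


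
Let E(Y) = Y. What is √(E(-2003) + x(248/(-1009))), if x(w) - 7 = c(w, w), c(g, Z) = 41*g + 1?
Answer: I*√2041331107/1009 ≈ 44.778*I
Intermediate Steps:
c(g, Z) = 1 + 41*g
x(w) = 8 + 41*w (x(w) = 7 + (1 + 41*w) = 8 + 41*w)
√(E(-2003) + x(248/(-1009))) = √(-2003 + (8 + 41*(248/(-1009)))) = √(-2003 + (8 + 41*(248*(-1/1009)))) = √(-2003 + (8 + 41*(-248/1009))) = √(-2003 + (8 - 10168/1009)) = √(-2003 - 2096/1009) = √(-2023123/1009) = I*√2041331107/1009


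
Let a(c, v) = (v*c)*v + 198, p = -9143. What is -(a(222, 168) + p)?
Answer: -6256783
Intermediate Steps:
a(c, v) = 198 + c*v**2 (a(c, v) = (c*v)*v + 198 = c*v**2 + 198 = 198 + c*v**2)
-(a(222, 168) + p) = -((198 + 222*168**2) - 9143) = -((198 + 222*28224) - 9143) = -((198 + 6265728) - 9143) = -(6265926 - 9143) = -1*6256783 = -6256783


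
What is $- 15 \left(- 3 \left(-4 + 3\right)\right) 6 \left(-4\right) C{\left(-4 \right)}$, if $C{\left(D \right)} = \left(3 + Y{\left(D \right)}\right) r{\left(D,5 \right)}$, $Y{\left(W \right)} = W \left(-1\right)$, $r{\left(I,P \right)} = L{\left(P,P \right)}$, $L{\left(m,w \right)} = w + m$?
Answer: $75600$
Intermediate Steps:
$L{\left(m,w \right)} = m + w$
$r{\left(I,P \right)} = 2 P$ ($r{\left(I,P \right)} = P + P = 2 P$)
$Y{\left(W \right)} = - W$
$C{\left(D \right)} = 30 - 10 D$ ($C{\left(D \right)} = \left(3 - D\right) 2 \cdot 5 = \left(3 - D\right) 10 = 30 - 10 D$)
$- 15 \left(- 3 \left(-4 + 3\right)\right) 6 \left(-4\right) C{\left(-4 \right)} = - 15 \left(- 3 \left(-4 + 3\right)\right) 6 \left(-4\right) \left(30 - -40\right) = - 15 \left(\left(-3\right) \left(-1\right)\right) \left(- 24 \left(30 + 40\right)\right) = \left(-15\right) 3 \left(\left(-24\right) 70\right) = \left(-45\right) \left(-1680\right) = 75600$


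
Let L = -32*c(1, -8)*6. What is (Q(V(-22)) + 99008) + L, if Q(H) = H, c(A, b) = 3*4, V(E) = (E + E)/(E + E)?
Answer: 96705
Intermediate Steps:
V(E) = 1 (V(E) = (2*E)/((2*E)) = (2*E)*(1/(2*E)) = 1)
c(A, b) = 12
L = -2304 (L = -32*12*6 = -384*6 = -2304)
(Q(V(-22)) + 99008) + L = (1 + 99008) - 2304 = 99009 - 2304 = 96705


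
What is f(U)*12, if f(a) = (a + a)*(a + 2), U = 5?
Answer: 840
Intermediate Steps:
f(a) = 2*a*(2 + a) (f(a) = (2*a)*(2 + a) = 2*a*(2 + a))
f(U)*12 = (2*5*(2 + 5))*12 = (2*5*7)*12 = 70*12 = 840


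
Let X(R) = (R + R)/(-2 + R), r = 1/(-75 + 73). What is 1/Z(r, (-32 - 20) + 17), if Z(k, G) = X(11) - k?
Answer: 18/53 ≈ 0.33962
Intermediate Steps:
r = -½ (r = 1/(-2) = -½ ≈ -0.50000)
X(R) = 2*R/(-2 + R) (X(R) = (2*R)/(-2 + R) = 2*R/(-2 + R))
Z(k, G) = 22/9 - k (Z(k, G) = 2*11/(-2 + 11) - k = 2*11/9 - k = 2*11*(⅑) - k = 22/9 - k)
1/Z(r, (-32 - 20) + 17) = 1/(22/9 - 1*(-½)) = 1/(22/9 + ½) = 1/(53/18) = 18/53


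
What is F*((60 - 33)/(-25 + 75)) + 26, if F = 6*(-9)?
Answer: -79/25 ≈ -3.1600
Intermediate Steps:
F = -54
F*((60 - 33)/(-25 + 75)) + 26 = -54*(60 - 33)/(-25 + 75) + 26 = -1458/50 + 26 = -54*27/50 + 26 = -729/25 + 26 = -79/25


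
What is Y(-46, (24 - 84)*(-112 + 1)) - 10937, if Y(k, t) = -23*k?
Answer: -9879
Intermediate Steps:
Y(-46, (24 - 84)*(-112 + 1)) - 10937 = -23*(-46) - 10937 = 1058 - 10937 = -9879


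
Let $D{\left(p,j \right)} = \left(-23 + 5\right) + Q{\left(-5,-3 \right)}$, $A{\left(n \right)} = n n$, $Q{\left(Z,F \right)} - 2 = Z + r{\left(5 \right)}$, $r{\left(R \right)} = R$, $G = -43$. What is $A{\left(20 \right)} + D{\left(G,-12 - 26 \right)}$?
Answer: $384$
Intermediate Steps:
$Q{\left(Z,F \right)} = 7 + Z$ ($Q{\left(Z,F \right)} = 2 + \left(Z + 5\right) = 2 + \left(5 + Z\right) = 7 + Z$)
$A{\left(n \right)} = n^{2}$
$D{\left(p,j \right)} = -16$ ($D{\left(p,j \right)} = \left(-23 + 5\right) + \left(7 - 5\right) = -18 + 2 = -16$)
$A{\left(20 \right)} + D{\left(G,-12 - 26 \right)} = 20^{2} - 16 = 400 - 16 = 384$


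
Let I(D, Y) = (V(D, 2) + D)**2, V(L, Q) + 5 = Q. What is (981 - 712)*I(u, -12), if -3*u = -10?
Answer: 269/9 ≈ 29.889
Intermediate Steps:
u = 10/3 (u = -1/3*(-10) = 10/3 ≈ 3.3333)
V(L, Q) = -5 + Q
I(D, Y) = (-3 + D)**2 (I(D, Y) = ((-5 + 2) + D)**2 = (-3 + D)**2)
(981 - 712)*I(u, -12) = (981 - 712)*(-3 + 10/3)**2 = 269*(1/3)**2 = 269*(1/9) = 269/9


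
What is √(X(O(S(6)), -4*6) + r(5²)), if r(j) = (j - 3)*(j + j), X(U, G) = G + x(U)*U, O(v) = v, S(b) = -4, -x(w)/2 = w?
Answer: 6*√29 ≈ 32.311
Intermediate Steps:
x(w) = -2*w
X(U, G) = G - 2*U² (X(U, G) = G + (-2*U)*U = G - 2*U²)
r(j) = 2*j*(-3 + j) (r(j) = (-3 + j)*(2*j) = 2*j*(-3 + j))
√(X(O(S(6)), -4*6) + r(5²)) = √((-4*6 - 2*(-4)²) + 2*5²*(-3 + 5²)) = √((-24 - 2*16) + 2*25*(-3 + 25)) = √((-24 - 32) + 2*25*22) = √(-56 + 1100) = √1044 = 6*√29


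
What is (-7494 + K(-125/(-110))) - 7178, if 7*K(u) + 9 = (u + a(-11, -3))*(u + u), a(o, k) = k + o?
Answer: -24863621/1694 ≈ -14677.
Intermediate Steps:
K(u) = -9/7 + 2*u*(-14 + u)/7 (K(u) = -9/7 + ((u + (-3 - 11))*(u + u))/7 = -9/7 + ((u - 14)*(2*u))/7 = -9/7 + ((-14 + u)*(2*u))/7 = -9/7 + (2*u*(-14 + u))/7 = -9/7 + 2*u*(-14 + u)/7)
(-7494 + K(-125/(-110))) - 7178 = (-7494 + (-9/7 - (-500)/(-110) + 2*(-125/(-110))²/7)) - 7178 = (-7494 + (-9/7 - (-500)*(-1)/110 + 2*(-125*(-1/110))²/7)) - 7178 = (-7494 + (-9/7 - 4*25/22 + 2*(25/22)²/7)) - 7178 = (-7494 + (-9/7 - 50/11 + (2/7)*(625/484))) - 7178 = (-7494 + (-9/7 - 50/11 + 625/1694)) - 7178 = (-7494 - 9253/1694) - 7178 = -12704089/1694 - 7178 = -24863621/1694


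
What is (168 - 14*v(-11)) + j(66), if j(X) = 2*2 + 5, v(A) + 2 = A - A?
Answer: 205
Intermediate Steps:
v(A) = -2 (v(A) = -2 + (A - A) = -2 + 0 = -2)
j(X) = 9 (j(X) = 4 + 5 = 9)
(168 - 14*v(-11)) + j(66) = (168 - 14*(-2)) + 9 = (168 + 28) + 9 = 196 + 9 = 205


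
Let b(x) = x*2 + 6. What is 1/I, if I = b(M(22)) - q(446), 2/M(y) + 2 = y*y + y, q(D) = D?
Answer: -126/55439 ≈ -0.0022728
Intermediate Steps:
M(y) = 2/(-2 + y + y**2) (M(y) = 2/(-2 + (y*y + y)) = 2/(-2 + (y**2 + y)) = 2/(-2 + (y + y**2)) = 2/(-2 + y + y**2))
b(x) = 6 + 2*x (b(x) = 2*x + 6 = 6 + 2*x)
I = -55439/126 (I = (6 + 2*(2/(-2 + 22 + 22**2))) - 1*446 = (6 + 2*(2/(-2 + 22 + 484))) - 446 = (6 + 2*(2/504)) - 446 = (6 + 2*(2*(1/504))) - 446 = (6 + 2*(1/252)) - 446 = (6 + 1/126) - 446 = 757/126 - 446 = -55439/126 ≈ -439.99)
1/I = 1/(-55439/126) = -126/55439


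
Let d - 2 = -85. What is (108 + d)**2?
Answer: 625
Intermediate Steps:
d = -83 (d = 2 - 85 = -83)
(108 + d)**2 = (108 - 83)**2 = 25**2 = 625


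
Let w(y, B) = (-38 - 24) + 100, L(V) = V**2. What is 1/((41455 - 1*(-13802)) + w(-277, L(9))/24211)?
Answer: 24211/1337827265 ≈ 1.8097e-5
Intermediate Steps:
w(y, B) = 38 (w(y, B) = -62 + 100 = 38)
1/((41455 - 1*(-13802)) + w(-277, L(9))/24211) = 1/((41455 - 1*(-13802)) + 38/24211) = 1/((41455 + 13802) + 38*(1/24211)) = 1/(55257 + 38/24211) = 1/(1337827265/24211) = 24211/1337827265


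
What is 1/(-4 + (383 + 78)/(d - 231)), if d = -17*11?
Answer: -418/2133 ≈ -0.19597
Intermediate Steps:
d = -187
1/(-4 + (383 + 78)/(d - 231)) = 1/(-4 + (383 + 78)/(-187 - 231)) = 1/(-4 + 461/(-418)) = 1/(-4 + 461*(-1/418)) = 1/(-4 - 461/418) = 1/(-2133/418) = -418/2133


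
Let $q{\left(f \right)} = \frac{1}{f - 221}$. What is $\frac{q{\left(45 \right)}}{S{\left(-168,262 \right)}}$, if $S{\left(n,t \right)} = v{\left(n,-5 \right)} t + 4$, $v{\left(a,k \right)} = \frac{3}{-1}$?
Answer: $\frac{1}{137632} \approx 7.2657 \cdot 10^{-6}$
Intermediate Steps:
$v{\left(a,k \right)} = -3$ ($v{\left(a,k \right)} = 3 \left(-1\right) = -3$)
$S{\left(n,t \right)} = 4 - 3 t$ ($S{\left(n,t \right)} = - 3 t + 4 = 4 - 3 t$)
$q{\left(f \right)} = \frac{1}{-221 + f}$
$\frac{q{\left(45 \right)}}{S{\left(-168,262 \right)}} = \frac{1}{\left(-221 + 45\right) \left(4 - 786\right)} = \frac{1}{\left(-176\right) \left(4 - 786\right)} = - \frac{1}{176 \left(-782\right)} = \left(- \frac{1}{176}\right) \left(- \frac{1}{782}\right) = \frac{1}{137632}$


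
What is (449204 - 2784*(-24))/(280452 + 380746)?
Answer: 258010/330599 ≈ 0.78043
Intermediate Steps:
(449204 - 2784*(-24))/(280452 + 380746) = (449204 + 66816)/661198 = 516020*(1/661198) = 258010/330599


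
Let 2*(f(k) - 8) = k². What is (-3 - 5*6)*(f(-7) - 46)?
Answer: 891/2 ≈ 445.50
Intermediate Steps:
f(k) = 8 + k²/2
(-3 - 5*6)*(f(-7) - 46) = (-3 - 5*6)*((8 + (½)*(-7)²) - 46) = (-3 - 30)*((8 + (½)*49) - 46) = -33*((8 + 49/2) - 46) = -33*(65/2 - 46) = -33*(-27/2) = 891/2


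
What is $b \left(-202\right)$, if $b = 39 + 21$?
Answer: $-12120$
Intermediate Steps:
$b = 60$
$b \left(-202\right) = 60 \left(-202\right) = -12120$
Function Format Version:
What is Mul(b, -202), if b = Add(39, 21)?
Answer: -12120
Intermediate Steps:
b = 60
Mul(b, -202) = Mul(60, -202) = -12120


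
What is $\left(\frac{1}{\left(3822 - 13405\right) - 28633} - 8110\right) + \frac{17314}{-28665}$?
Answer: $- \frac{8884855600889}{1095461640} \approx -8110.6$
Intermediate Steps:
$\left(\frac{1}{\left(3822 - 13405\right) - 28633} - 8110\right) + \frac{17314}{-28665} = \left(\frac{1}{-9583 - 28633} - 8110\right) + 17314 \left(- \frac{1}{28665}\right) = \left(\frac{1}{-38216} - 8110\right) - \frac{17314}{28665} = \left(- \frac{1}{38216} - 8110\right) - \frac{17314}{28665} = - \frac{309931761}{38216} - \frac{17314}{28665} = - \frac{8884855600889}{1095461640}$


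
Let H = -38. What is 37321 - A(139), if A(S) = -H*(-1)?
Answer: 37359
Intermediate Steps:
A(S) = -38 (A(S) = -(-38)*(-1) = -1*38 = -38)
37321 - A(139) = 37321 - 1*(-38) = 37321 + 38 = 37359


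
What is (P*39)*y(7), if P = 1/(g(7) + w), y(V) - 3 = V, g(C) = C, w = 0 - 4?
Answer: 130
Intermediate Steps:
w = -4
y(V) = 3 + V
P = ⅓ (P = 1/(7 - 4) = 1/3 = ⅓ ≈ 0.33333)
(P*39)*y(7) = ((⅓)*39)*(3 + 7) = 13*10 = 130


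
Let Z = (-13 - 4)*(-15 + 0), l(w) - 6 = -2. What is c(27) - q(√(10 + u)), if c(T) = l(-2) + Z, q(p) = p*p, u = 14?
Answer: 235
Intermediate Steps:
l(w) = 4 (l(w) = 6 - 2 = 4)
Z = 255 (Z = -17*(-15) = 255)
q(p) = p²
c(T) = 259 (c(T) = 4 + 255 = 259)
c(27) - q(√(10 + u)) = 259 - (√(10 + 14))² = 259 - (√24)² = 259 - (2*√6)² = 259 - 1*24 = 259 - 24 = 235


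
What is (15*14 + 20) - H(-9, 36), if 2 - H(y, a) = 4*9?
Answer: 264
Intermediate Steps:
H(y, a) = -34 (H(y, a) = 2 - 4*9 = 2 - 1*36 = 2 - 36 = -34)
(15*14 + 20) - H(-9, 36) = (15*14 + 20) - 1*(-34) = (210 + 20) + 34 = 230 + 34 = 264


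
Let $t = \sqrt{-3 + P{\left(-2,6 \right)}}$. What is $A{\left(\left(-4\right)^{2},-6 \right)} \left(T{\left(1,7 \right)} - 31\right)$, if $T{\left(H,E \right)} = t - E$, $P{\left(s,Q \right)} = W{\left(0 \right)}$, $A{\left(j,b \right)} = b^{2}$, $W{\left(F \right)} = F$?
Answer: $-1368 + 36 i \sqrt{3} \approx -1368.0 + 62.354 i$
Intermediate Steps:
$P{\left(s,Q \right)} = 0$
$t = i \sqrt{3}$ ($t = \sqrt{-3 + 0} = \sqrt{-3} = i \sqrt{3} \approx 1.732 i$)
$T{\left(H,E \right)} = - E + i \sqrt{3}$ ($T{\left(H,E \right)} = i \sqrt{3} - E = - E + i \sqrt{3}$)
$A{\left(\left(-4\right)^{2},-6 \right)} \left(T{\left(1,7 \right)} - 31\right) = \left(-6\right)^{2} \left(\left(\left(-1\right) 7 + i \sqrt{3}\right) - 31\right) = 36 \left(\left(-7 + i \sqrt{3}\right) - 31\right) = 36 \left(-38 + i \sqrt{3}\right) = -1368 + 36 i \sqrt{3}$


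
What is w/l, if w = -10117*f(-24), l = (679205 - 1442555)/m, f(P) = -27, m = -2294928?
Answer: 104480039592/127225 ≈ 8.2122e+5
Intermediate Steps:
l = 127225/382488 (l = (679205 - 1442555)/(-2294928) = -763350*(-1/2294928) = 127225/382488 ≈ 0.33262)
w = 273159 (w = -10117*(-27) = 273159)
w/l = 273159/(127225/382488) = 273159*(382488/127225) = 104480039592/127225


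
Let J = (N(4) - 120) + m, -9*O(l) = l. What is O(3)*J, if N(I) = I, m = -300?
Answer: 416/3 ≈ 138.67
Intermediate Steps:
O(l) = -l/9
J = -416 (J = (4 - 120) - 300 = -116 - 300 = -416)
O(3)*J = -⅑*3*(-416) = -⅓*(-416) = 416/3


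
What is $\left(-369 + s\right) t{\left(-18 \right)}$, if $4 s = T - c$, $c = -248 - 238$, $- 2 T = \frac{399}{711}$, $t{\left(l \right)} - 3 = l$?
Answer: $\frac{2346965}{632} \approx 3713.6$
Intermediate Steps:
$t{\left(l \right)} = 3 + l$
$T = - \frac{133}{474}$ ($T = - \frac{399 \cdot \frac{1}{711}}{2} = \left(- \frac{1}{2}\right) \frac{133}{237} = - \frac{133}{474} \approx -0.28059$)
$c = -486$
$s = \frac{230231}{1896}$ ($s = \frac{- \frac{133}{474} - -486}{4} = \frac{- \frac{133}{474} + 486}{4} = \frac{1}{4} \cdot \frac{230231}{474} = \frac{230231}{1896} \approx 121.43$)
$\left(-369 + s\right) t{\left(-18 \right)} = \left(-369 + \frac{230231}{1896}\right) \left(3 - 18\right) = \left(- \frac{469393}{1896}\right) \left(-15\right) = \frac{2346965}{632}$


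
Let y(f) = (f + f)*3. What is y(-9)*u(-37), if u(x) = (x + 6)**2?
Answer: -51894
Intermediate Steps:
y(f) = 6*f (y(f) = (2*f)*3 = 6*f)
u(x) = (6 + x)**2
y(-9)*u(-37) = (6*(-9))*(6 - 37)**2 = -54*(-31)**2 = -54*961 = -51894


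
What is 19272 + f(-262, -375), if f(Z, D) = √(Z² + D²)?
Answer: 19272 + √209269 ≈ 19729.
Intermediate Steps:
f(Z, D) = √(D² + Z²)
19272 + f(-262, -375) = 19272 + √((-375)² + (-262)²) = 19272 + √(140625 + 68644) = 19272 + √209269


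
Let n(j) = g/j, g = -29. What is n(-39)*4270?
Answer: 123830/39 ≈ 3175.1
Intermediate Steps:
n(j) = -29/j
n(-39)*4270 = -29/(-39)*4270 = -29*(-1/39)*4270 = (29/39)*4270 = 123830/39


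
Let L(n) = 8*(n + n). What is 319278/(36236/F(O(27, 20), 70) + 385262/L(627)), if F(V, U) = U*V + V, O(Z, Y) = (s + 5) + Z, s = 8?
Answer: 568531949040/91103977 ≈ 6240.5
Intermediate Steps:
O(Z, Y) = 13 + Z (O(Z, Y) = (8 + 5) + Z = 13 + Z)
F(V, U) = V + U*V
L(n) = 16*n (L(n) = 8*(2*n) = 16*n)
319278/(36236/F(O(27, 20), 70) + 385262/L(627)) = 319278/(36236/(((13 + 27)*(1 + 70))) + 385262/((16*627))) = 319278/(36236/((40*71)) + 385262/10032) = 319278/(36236/2840 + 385262*(1/10032)) = 319278/(36236*(1/2840) + 192631/5016) = 319278/(9059/710 + 192631/5016) = 319278/(91103977/1780680) = 319278*(1780680/91103977) = 568531949040/91103977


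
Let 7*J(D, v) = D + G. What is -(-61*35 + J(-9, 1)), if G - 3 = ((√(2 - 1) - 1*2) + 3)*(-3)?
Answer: 14957/7 ≈ 2136.7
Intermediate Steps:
G = -3 (G = 3 + ((√(2 - 1) - 1*2) + 3)*(-3) = 3 + ((√1 - 2) + 3)*(-3) = 3 + ((1 - 2) + 3)*(-3) = 3 + (-1 + 3)*(-3) = 3 + 2*(-3) = 3 - 6 = -3)
J(D, v) = -3/7 + D/7 (J(D, v) = (D - 3)/7 = (-3 + D)/7 = -3/7 + D/7)
-(-61*35 + J(-9, 1)) = -(-61*35 + (-3/7 + (⅐)*(-9))) = -(-2135 + (-3/7 - 9/7)) = -(-2135 - 12/7) = -1*(-14957/7) = 14957/7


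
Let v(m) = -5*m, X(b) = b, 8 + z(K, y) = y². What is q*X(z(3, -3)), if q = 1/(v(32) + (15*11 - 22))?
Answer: -1/17 ≈ -0.058824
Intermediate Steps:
z(K, y) = -8 + y²
q = -1/17 (q = 1/(-5*32 + (15*11 - 22)) = 1/(-160 + (165 - 22)) = 1/(-160 + 143) = 1/(-17) = -1/17 ≈ -0.058824)
q*X(z(3, -3)) = -(-8 + (-3)²)/17 = -(-8 + 9)/17 = -1/17*1 = -1/17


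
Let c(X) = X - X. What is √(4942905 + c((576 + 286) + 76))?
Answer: √4942905 ≈ 2223.3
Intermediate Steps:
c(X) = 0
√(4942905 + c((576 + 286) + 76)) = √(4942905 + 0) = √4942905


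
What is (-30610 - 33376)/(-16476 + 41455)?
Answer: -63986/24979 ≈ -2.5616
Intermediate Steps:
(-30610 - 33376)/(-16476 + 41455) = -63986/24979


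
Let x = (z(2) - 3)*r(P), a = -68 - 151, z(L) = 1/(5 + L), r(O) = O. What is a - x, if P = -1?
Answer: -1553/7 ≈ -221.86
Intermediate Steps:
a = -219
x = 20/7 (x = (1/(5 + 2) - 3)*(-1) = (1/7 - 3)*(-1) = (⅐ - 3)*(-1) = -20/7*(-1) = 20/7 ≈ 2.8571)
a - x = -219 - 1*20/7 = -219 - 20/7 = -1553/7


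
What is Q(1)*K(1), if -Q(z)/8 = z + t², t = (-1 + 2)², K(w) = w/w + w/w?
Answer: -32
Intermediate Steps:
K(w) = 2 (K(w) = 1 + 1 = 2)
t = 1 (t = 1² = 1)
Q(z) = -8 - 8*z (Q(z) = -8*(z + 1²) = -8*(z + 1) = -8*(1 + z) = -8 - 8*z)
Q(1)*K(1) = (-8 - 8*1)*2 = (-8 - 8)*2 = -16*2 = -32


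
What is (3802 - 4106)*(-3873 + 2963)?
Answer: 276640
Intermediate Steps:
(3802 - 4106)*(-3873 + 2963) = -304*(-910) = 276640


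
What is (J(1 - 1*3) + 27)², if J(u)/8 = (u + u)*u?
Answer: 8281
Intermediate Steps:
J(u) = 16*u² (J(u) = 8*((u + u)*u) = 8*((2*u)*u) = 8*(2*u²) = 16*u²)
(J(1 - 1*3) + 27)² = (16*(1 - 1*3)² + 27)² = (16*(1 - 3)² + 27)² = (16*(-2)² + 27)² = (16*4 + 27)² = (64 + 27)² = 91² = 8281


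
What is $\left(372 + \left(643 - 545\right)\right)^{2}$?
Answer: $220900$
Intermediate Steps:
$\left(372 + \left(643 - 545\right)\right)^{2} = \left(372 + 98\right)^{2} = 470^{2} = 220900$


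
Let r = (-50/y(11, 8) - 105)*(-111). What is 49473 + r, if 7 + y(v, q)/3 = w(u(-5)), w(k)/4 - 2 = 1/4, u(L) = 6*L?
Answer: 62053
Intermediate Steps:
w(k) = 9 (w(k) = 8 + 4/4 = 8 + 4*(1/4) = 8 + 1 = 9)
y(v, q) = 6 (y(v, q) = -21 + 3*9 = -21 + 27 = 6)
r = 12580 (r = (-50/6 - 105)*(-111) = (-50*1/6 - 105)*(-111) = (-25/3 - 105)*(-111) = -340/3*(-111) = 12580)
49473 + r = 49473 + 12580 = 62053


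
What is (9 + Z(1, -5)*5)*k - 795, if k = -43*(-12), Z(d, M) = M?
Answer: -9051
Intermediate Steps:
k = 516
(9 + Z(1, -5)*5)*k - 795 = (9 - 5*5)*516 - 795 = (9 - 25)*516 - 795 = -16*516 - 795 = -8256 - 795 = -9051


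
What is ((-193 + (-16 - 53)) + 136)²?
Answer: 15876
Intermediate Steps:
((-193 + (-16 - 53)) + 136)² = ((-193 - 69) + 136)² = (-262 + 136)² = (-126)² = 15876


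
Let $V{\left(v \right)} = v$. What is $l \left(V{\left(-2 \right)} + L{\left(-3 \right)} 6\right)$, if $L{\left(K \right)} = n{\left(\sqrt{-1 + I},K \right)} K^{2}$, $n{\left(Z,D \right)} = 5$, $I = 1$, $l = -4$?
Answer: $-1072$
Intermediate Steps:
$L{\left(K \right)} = 5 K^{2}$
$l \left(V{\left(-2 \right)} + L{\left(-3 \right)} 6\right) = - 4 \left(-2 + 5 \left(-3\right)^{2} \cdot 6\right) = - 4 \left(-2 + 5 \cdot 9 \cdot 6\right) = - 4 \left(-2 + 45 \cdot 6\right) = - 4 \left(-2 + 270\right) = \left(-4\right) 268 = -1072$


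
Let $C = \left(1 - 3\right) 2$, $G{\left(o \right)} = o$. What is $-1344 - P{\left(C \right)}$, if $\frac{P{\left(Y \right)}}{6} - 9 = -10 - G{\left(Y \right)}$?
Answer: $-1362$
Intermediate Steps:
$C = -4$ ($C = \left(-2\right) 2 = -4$)
$P{\left(Y \right)} = -6 - 6 Y$ ($P{\left(Y \right)} = 54 + 6 \left(-10 - Y\right) = 54 - \left(60 + 6 Y\right) = -6 - 6 Y$)
$-1344 - P{\left(C \right)} = -1344 - \left(-6 - -24\right) = -1344 - \left(-6 + 24\right) = -1344 - 18 = -1362$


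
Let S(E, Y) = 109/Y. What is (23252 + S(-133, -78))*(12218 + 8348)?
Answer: 1434515677/3 ≈ 4.7817e+8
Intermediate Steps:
(23252 + S(-133, -78))*(12218 + 8348) = (23252 + 109/(-78))*(12218 + 8348) = (23252 + 109*(-1/78))*20566 = (23252 - 109/78)*20566 = (1813547/78)*20566 = 1434515677/3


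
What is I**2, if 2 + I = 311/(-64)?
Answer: 192721/4096 ≈ 47.051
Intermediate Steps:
I = -439/64 (I = -2 + 311/(-64) = -2 + 311*(-1/64) = -2 - 311/64 = -439/64 ≈ -6.8594)
I**2 = (-439/64)**2 = 192721/4096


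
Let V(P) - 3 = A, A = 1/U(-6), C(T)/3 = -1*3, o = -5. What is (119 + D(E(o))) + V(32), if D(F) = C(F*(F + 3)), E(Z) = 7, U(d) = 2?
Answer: 227/2 ≈ 113.50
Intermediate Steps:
C(T) = -9 (C(T) = 3*(-1*3) = 3*(-3) = -9)
D(F) = -9
A = ½ (A = 1/2 = ½ ≈ 0.50000)
V(P) = 7/2 (V(P) = 3 + ½ = 7/2)
(119 + D(E(o))) + V(32) = (119 - 9) + 7/2 = 110 + 7/2 = 227/2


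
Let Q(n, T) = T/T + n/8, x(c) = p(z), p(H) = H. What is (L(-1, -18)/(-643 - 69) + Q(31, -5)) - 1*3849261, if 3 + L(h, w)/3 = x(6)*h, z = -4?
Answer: -685167591/178 ≈ -3.8493e+6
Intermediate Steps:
x(c) = -4
Q(n, T) = 1 + n/8 (Q(n, T) = 1 + n*(1/8) = 1 + n/8)
L(h, w) = -9 - 12*h (L(h, w) = -9 + 3*(-4*h) = -9 - 12*h)
(L(-1, -18)/(-643 - 69) + Q(31, -5)) - 1*3849261 = ((-9 - 12*(-1))/(-643 - 69) + (1 + (1/8)*31)) - 1*3849261 = ((-9 + 12)/(-712) + (1 + 31/8)) - 3849261 = (-1/712*3 + 39/8) - 3849261 = (-3/712 + 39/8) - 3849261 = 867/178 - 3849261 = -685167591/178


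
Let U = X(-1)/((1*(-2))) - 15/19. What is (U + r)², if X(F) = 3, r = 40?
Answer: 2053489/1444 ≈ 1422.1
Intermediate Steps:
U = -87/38 (U = 3/((1*(-2))) - 15/19 = 3/(-2) - 15*1/19 = 3*(-½) - 15/19 = -3/2 - 15/19 = -87/38 ≈ -2.2895)
(U + r)² = (-87/38 + 40)² = (1433/38)² = 2053489/1444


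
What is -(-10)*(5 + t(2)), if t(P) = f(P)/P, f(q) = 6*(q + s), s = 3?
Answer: 200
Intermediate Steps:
f(q) = 18 + 6*q (f(q) = 6*(q + 3) = 6*(3 + q) = 18 + 6*q)
t(P) = (18 + 6*P)/P
-(-10)*(5 + t(2)) = -(-10)*(5 + (6 + 18/2)) = -(-10)*(5 + (6 + 18*(½))) = -(-10)*(5 + (6 + 9)) = -(-10)*(5 + 15) = -(-10)*20 = -1*(-200) = 200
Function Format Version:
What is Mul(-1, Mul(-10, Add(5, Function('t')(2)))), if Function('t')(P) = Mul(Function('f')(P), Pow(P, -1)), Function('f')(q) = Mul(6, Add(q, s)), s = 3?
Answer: 200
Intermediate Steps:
Function('f')(q) = Add(18, Mul(6, q)) (Function('f')(q) = Mul(6, Add(q, 3)) = Mul(6, Add(3, q)) = Add(18, Mul(6, q)))
Function('t')(P) = Mul(Pow(P, -1), Add(18, Mul(6, P))) (Function('t')(P) = Mul(Add(18, Mul(6, P)), Pow(P, -1)) = Mul(Pow(P, -1), Add(18, Mul(6, P))))
Mul(-1, Mul(-10, Add(5, Function('t')(2)))) = Mul(-1, Mul(-10, Add(5, Add(6, Mul(18, Pow(2, -1)))))) = Mul(-1, Mul(-10, Add(5, Add(6, Mul(18, Rational(1, 2)))))) = Mul(-1, Mul(-10, Add(5, Add(6, 9)))) = Mul(-1, Mul(-10, Add(5, 15))) = Mul(-1, Mul(-10, 20)) = Mul(-1, -200) = 200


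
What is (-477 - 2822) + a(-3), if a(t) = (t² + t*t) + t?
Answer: -3284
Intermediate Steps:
a(t) = t + 2*t² (a(t) = (t² + t²) + t = 2*t² + t = t + 2*t²)
(-477 - 2822) + a(-3) = (-477 - 2822) - 3*(1 + 2*(-3)) = -3299 - 3*(1 - 6) = -3299 - 3*(-5) = -3299 + 15 = -3284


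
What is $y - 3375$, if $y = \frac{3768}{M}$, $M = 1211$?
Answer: $- \frac{4083357}{1211} \approx -3371.9$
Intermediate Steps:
$y = \frac{3768}{1211} \approx 3.1115$
$y - 3375 = \frac{3768}{1211} - 3375 = - \frac{4083357}{1211}$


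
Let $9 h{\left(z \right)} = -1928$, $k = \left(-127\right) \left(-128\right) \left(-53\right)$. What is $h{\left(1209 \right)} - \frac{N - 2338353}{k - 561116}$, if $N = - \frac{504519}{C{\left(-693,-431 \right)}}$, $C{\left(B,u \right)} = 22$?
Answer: $- \frac{2252299967}{10433016} \approx -215.88$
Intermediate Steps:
$k = -861568$ ($k = 16256 \left(-53\right) = -861568$)
$h{\left(z \right)} = - \frac{1928}{9}$ ($h{\left(z \right)} = \frac{1}{9} \left(-1928\right) = - \frac{1928}{9}$)
$N = - \frac{504519}{22} \approx -22933.0$
$h{\left(1209 \right)} - \frac{N - 2338353}{k - 561116} = - \frac{1928}{9} - \frac{- \frac{504519}{22} - 2338353}{-861568 - 561116} = - \frac{1928}{9} - - \frac{51948285}{22 \left(-1422684\right)} = - \frac{1928}{9} - \left(- \frac{51948285}{22}\right) \left(- \frac{1}{1422684}\right) = - \frac{1928}{9} - \frac{17316095}{10433016} = - \frac{2252299967}{10433016}$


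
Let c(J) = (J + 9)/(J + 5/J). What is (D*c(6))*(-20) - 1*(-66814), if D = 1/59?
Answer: 161621266/2419 ≈ 66813.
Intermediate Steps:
D = 1/59 ≈ 0.016949
c(J) = (9 + J)/(J + 5/J)
(D*c(6))*(-20) - 1*(-66814) = ((6*(9 + 6)/(5 + 6²))/59)*(-20) - 1*(-66814) = ((6*15/(5 + 36))/59)*(-20) + 66814 = ((6*15/41)/59)*(-20) + 66814 = ((6*(1/41)*15)/59)*(-20) + 66814 = ((1/59)*(90/41))*(-20) + 66814 = (90/2419)*(-20) + 66814 = -1800/2419 + 66814 = 161621266/2419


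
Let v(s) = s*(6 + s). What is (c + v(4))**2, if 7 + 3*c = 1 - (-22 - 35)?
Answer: 3249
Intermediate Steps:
c = 17 (c = -7/3 + (1 - (-22 - 35))/3 = -7/3 + (1 - 1*(-57))/3 = -7/3 + (1 + 57)/3 = -7/3 + (1/3)*58 = -7/3 + 58/3 = 17)
(c + v(4))**2 = (17 + 4*(6 + 4))**2 = (17 + 4*10)**2 = (17 + 40)**2 = 57**2 = 3249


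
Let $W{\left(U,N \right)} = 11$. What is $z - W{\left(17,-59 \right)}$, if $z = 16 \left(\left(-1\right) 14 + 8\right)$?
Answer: $-107$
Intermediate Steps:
$z = -96$ ($z = 16 \left(-14 + 8\right) = 16 \left(-6\right) = -96$)
$z - W{\left(17,-59 \right)} = -96 - 11 = -107$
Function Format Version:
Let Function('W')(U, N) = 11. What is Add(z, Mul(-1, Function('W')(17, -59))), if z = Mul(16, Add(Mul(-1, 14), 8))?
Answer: -107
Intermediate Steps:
z = -96 (z = Mul(16, Add(-14, 8)) = Mul(16, -6) = -96)
Add(z, Mul(-1, Function('W')(17, -59))) = Add(-96, Mul(-1, 11)) = Add(-96, -11) = -107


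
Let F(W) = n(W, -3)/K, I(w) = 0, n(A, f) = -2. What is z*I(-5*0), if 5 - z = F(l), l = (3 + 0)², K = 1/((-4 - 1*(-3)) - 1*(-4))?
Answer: 0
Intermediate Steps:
K = ⅓ (K = 1/((-4 + 3) + 4) = 1/(-1 + 4) = 1/3 = ⅓ ≈ 0.33333)
l = 9 (l = 3² = 9)
F(W) = -6 (F(W) = -2/⅓ = -2*3 = -6)
z = 11 (z = 5 - 1*(-6) = 5 + 6 = 11)
z*I(-5*0) = 11*0 = 0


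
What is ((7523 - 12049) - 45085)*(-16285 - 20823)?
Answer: 1840964988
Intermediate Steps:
((7523 - 12049) - 45085)*(-16285 - 20823) = (-4526 - 45085)*(-37108) = -49611*(-37108) = 1840964988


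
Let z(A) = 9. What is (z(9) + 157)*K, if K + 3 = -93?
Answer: -15936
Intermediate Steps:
K = -96 (K = -3 - 93 = -96)
(z(9) + 157)*K = (9 + 157)*(-96) = 166*(-96) = -15936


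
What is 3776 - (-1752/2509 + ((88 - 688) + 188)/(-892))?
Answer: 2112830701/559507 ≈ 3776.2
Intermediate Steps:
3776 - (-1752/2509 + ((88 - 688) + 188)/(-892)) = 3776 - (-1752*1/2509 + (-600 + 188)*(-1/892)) = 3776 - (-1752/2509 - 412*(-1/892)) = 3776 - (-1752/2509 + 103/223) = 3776 - 1*(-132269/559507) = 3776 + 132269/559507 = 2112830701/559507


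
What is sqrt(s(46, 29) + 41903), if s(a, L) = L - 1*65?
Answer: sqrt(41867) ≈ 204.61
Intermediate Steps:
s(a, L) = -65 + L (s(a, L) = L - 65 = -65 + L)
sqrt(s(46, 29) + 41903) = sqrt((-65 + 29) + 41903) = sqrt(-36 + 41903) = sqrt(41867)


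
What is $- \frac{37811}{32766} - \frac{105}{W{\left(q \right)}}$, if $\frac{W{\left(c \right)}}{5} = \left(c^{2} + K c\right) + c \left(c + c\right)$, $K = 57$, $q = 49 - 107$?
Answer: $- \frac{7146487}{6176391} \approx -1.1571$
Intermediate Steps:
$q = -58$
$W{\left(c \right)} = 15 c^{2} + 285 c$ ($W{\left(c \right)} = 5 \left(\left(c^{2} + 57 c\right) + c \left(c + c\right)\right) = 5 \left(\left(c^{2} + 57 c\right) + c 2 c\right) = 5 \left(\left(c^{2} + 57 c\right) + 2 c^{2}\right) = 5 \left(3 c^{2} + 57 c\right) = 15 c^{2} + 285 c$)
$- \frac{37811}{32766} - \frac{105}{W{\left(q \right)}} = - \frac{37811}{32766} - \frac{105}{15 \left(-58\right) \left(19 - 58\right)} = \left(-37811\right) \frac{1}{32766} - \frac{105}{15 \left(-58\right) \left(-39\right)} = - \frac{37811}{32766} - \frac{105}{33930} = - \frac{37811}{32766} - \frac{7}{2262} = - \frac{7146487}{6176391}$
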